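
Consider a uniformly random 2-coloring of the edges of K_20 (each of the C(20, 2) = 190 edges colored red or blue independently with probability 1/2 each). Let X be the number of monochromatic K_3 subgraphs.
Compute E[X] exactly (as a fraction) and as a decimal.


Let X = Σ_S X_S over the C(20, 3) = 1140 subsets S of size 3, where X_S = 1 if the K_3 on S is monochromatic.
For a fixed S, the K_3 on S has C(3, 2) = 3 edges. P[all 3 edges red] = (1/2)^3, and likewise for blue, so P[monochromatic] = 2·(1/2)^3 = 2^{1 − 3} = 1/4.
By linearity of expectation: E[X] = C(20, 3) · 2^{1 − 3} = 1140 · 1/4 = 285.
Numerically: E[X] ≈ 285.000.

E[X] = C(20,3)·2^(1−C(3,2)) = 285 ≈ 285.000.


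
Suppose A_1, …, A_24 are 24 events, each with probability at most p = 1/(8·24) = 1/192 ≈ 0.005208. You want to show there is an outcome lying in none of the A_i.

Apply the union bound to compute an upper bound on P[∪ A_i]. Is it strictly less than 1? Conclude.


Union bound: P[∪_{i=1}^{24} A_i] ≤ Σ_i P[A_i] ≤ 24·p = 24·(1/192) = 1/8.
Numerically: 1/8 ≈ 0.125000.
Is 1/8 < 1? YES.
Since P[∪ A_i] ≤ 1/8 < 1, the complement has P[∩ A_i^c] ≥ 1 − 1/8 = 7/8 > 0, so some outcome avoids every A_i.

24·p = 1/8 ≈ 0.125000; existence CERTIFIED by the union bound.


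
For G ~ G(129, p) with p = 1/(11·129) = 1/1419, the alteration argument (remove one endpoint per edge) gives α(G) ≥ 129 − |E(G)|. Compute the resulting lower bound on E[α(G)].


E[|E(G)|] = C(129, 2)·p = 8256 · (1/1419) = 64/11.
E[α(G)] ≥ n − E[|E(G)|] = 129 − 64/11 = 1355/11.
Numerically: ≈ 123.182.
(This is only a lower bound; the true E[α(G)] may be larger.)

E[α(G)] ≥ 1355/11 ≈ 123.182.


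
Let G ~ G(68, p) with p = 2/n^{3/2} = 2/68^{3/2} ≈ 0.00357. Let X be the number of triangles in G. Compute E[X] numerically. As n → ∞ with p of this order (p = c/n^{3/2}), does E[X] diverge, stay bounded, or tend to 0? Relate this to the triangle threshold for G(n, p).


Number of potential triangles: C(68, 3) = 50116.
Each occurs with probability p³ ≈ (0.00357)³ ≈ 4.53732e-08.
By linearity: E[X] = C(68, 3)·p³ ≈ 50116 · 4.53732e-08 ≈ 0.002.
Since α = 3/2 > 1, p = c/n^{3/2} = o(1/n) is below the triangle threshold p ~ 1/n. Asymptotically E[X] ~ (c³/6)·n^{3(1−α)} = (2³/6)·n^{-1.5} → 0, so by Markov's inequality G has no triangles w.h.p.

E[X] ≈ 0.002; in regime p = Θ(1/n^{3/2}) E[X] tends to 0 (below the triangle threshold p ~ 1/n).


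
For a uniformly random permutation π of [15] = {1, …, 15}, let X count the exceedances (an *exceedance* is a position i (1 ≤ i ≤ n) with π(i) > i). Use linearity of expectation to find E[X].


Write X = Σ_{i=1}^{15} X_i, where X_i = 1_{π(i) > i}.
For each fixed i, π(i) is uniform over {1, …, 15} (marginal of a uniform permutation), so P[π(i) > i] = (n − i)/n. Summing: Σ_{i=1}^{15} (n − i)/n = (0 + 1 + … + 14)/15 = 15(15 − 1)/(2·15) = (15 − 1)/2.
Hence E[X] = Σ_{i=1}^{15} (15 − i)/15 = 7 ≈ 7.0000.

E[X] = 7 = 7.0000.


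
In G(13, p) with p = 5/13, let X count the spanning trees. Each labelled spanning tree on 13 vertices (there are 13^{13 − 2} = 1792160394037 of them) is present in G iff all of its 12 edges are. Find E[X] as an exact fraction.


K_13 has 13^{13 − 2} = 1792160394037 labelled spanning trees.
For each such spanning tree H, let X_H = 1 if all 12 edges of H are present in G. Then P[X_H = 1] = p^{12} = (5/13)^{12} = 244140625/23298085122481.
Summing the indicators: E[X] = Σ_H E[X_H] = 1792160394037 · p^{12} = 1792160394037 · 244140625/23298085122481 = 244140625/13.
Numerically: E[X] ≈ 1.878e+07.

E[X] = 1792160394037 · (5/13)^{12} = 244140625/13 ≈ 1.878e+07.


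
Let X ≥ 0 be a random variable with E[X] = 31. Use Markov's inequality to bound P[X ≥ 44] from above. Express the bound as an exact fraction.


μ = E[X] = 31, a = 44.
Markov: P[X ≥ 44] ≤ μ/a = (31)/44 = 31/44.
Numerically: ≈ 0.70455.
(Since a = 44 > μ = 31.00000, the bound 31/44 is < 1 and informative.)

P[X ≥ 44] ≤ 31/44 ≈ 0.70455.


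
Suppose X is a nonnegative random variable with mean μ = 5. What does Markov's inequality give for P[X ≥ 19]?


μ = E[X] = 5, a = 19.
Markov: P[X ≥ 19] ≤ μ/a = (5)/19 = 5/19.
Numerically: ≈ 0.2632.
(Since a = 19 > μ = 5.0000, the bound 5/19 is < 1 and informative.)

P[X ≥ 19] ≤ 5/19 ≈ 0.2632.


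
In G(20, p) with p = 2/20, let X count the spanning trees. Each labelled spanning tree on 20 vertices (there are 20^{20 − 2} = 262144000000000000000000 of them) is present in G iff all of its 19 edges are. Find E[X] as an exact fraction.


K_20 has 20^{20 − 2} = 262144000000000000000000 labelled spanning trees.
For each such spanning tree H, let X_H = 1 if all 19 edges of H are present in G. Then P[X_H = 1] = p^{19} = (1/10)^{19} = 1/10000000000000000000.
By linearity of expectation: E[X] = Σ_H E[X_H] = 262144000000000000000000 · p^{19} = 262144000000000000000000 · 1/10000000000000000000 = 131072/5.
Numerically: E[X] ≈ 26214.

E[X] = 262144000000000000000000 · (1/10)^{19} = 131072/5 ≈ 26214.


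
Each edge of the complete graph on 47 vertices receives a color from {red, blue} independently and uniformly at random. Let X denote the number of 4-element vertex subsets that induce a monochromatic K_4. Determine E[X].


Let X = Σ_S X_S over the C(47, 4) = 178365 subsets S of size 4, where X_S = 1 if the K_4 on S is monochromatic.
For a fixed S, the K_4 on S has C(4, 2) = 6 edges. P[all 6 edges red] = (1/2)^6, and likewise for blue, so P[monochromatic] = 2·(1/2)^6 = 2^{1 − 6} = 1/32.
Summing: E[X] = C(47, 4) · 2^{1 − 6} = 178365 · 1/32 = 178365/32.
Numerically: E[X] ≈ 5573.906250.

E[X] = C(47,4)·2^(1−C(4,2)) = 178365/32 ≈ 5573.906250.


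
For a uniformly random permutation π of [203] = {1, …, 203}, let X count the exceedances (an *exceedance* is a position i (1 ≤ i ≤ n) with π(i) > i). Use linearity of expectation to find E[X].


Write X = Σ_{i=1}^{203} X_i, where X_i = 1_{π(i) > i}.
For each fixed i, π(i) is uniform over {1, …, 203} (marginal of a uniform permutation), so P[π(i) > i] = (n − i)/n. Summing: Σ_{i=1}^{203} (n − i)/n = (0 + 1 + … + 202)/203 = 203(203 − 1)/(2·203) = (203 − 1)/2.
Hence E[X] = Σ_{i=1}^{203} (203 − i)/203 = 101 ≈ 101.00000.

E[X] = 101 = 101.00000.


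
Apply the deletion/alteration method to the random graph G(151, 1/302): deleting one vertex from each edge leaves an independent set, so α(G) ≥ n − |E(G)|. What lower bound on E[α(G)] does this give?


E[|E(G)|] = C(151, 2)·p = 11325 · (1/302) = 75/2.
E[α(G)] ≥ n − E[|E(G)|] = 151 − 75/2 = 227/2.
Numerically: ≈ 113.50000.
(This is only a lower bound; the true E[α(G)] may be larger.)

E[α(G)] ≥ 227/2 ≈ 113.50000.


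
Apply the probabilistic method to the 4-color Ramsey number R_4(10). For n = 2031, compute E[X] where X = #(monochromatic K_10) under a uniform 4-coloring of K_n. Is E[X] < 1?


E[X] = C(2031, 10) · 4^{1 − 45} = 321883478221675085423322615 · 4^{−44} = 321883478221675085423322615/309485009821345068724781056.
As a reduced fraction: E[X] = 321883478221675085423322615/309485009821345068724781056 ≈ 1.04006.
Is E[X] < 1? NO.
Since E[X] ≥ 1, the first-moment bound is inconclusive at n = 2031; it does NOT by itself certify R_4(10) > 2031.

E[X] = 321883478221675085423322615/309485009821345068724781056 ≈ 1.04006; E[X] ≥ 1; first-moment method inconclusive here.


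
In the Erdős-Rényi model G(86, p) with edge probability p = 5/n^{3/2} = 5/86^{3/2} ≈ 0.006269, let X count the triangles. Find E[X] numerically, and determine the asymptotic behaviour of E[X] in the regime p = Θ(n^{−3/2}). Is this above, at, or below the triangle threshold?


Number of potential triangles: C(86, 3) = 102340.
Each occurs with probability p³ ≈ (0.006269)³ ≈ 2.464149e-07.
By linearity: E[X] = C(86, 3)·p³ ≈ 102340 · 2.464149e-07 ≈ 0.0252.
Since α = 3/2 > 1, p = c/n^{3/2} = o(1/n) is below the triangle threshold p ~ 1/n. Asymptotically E[X] ~ (c³/6)·n^{3(1−α)} = (5³/6)·n^{-1.5} → 0, so by Markov's inequality G has no triangles w.h.p.

E[X] ≈ 0.0252; in regime p = Θ(1/n^{3/2}) E[X] tends to 0 (below the triangle threshold p ~ 1/n).


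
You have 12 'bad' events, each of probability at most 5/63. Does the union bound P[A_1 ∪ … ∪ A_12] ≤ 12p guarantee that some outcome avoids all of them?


Union bound: P[∪_{i=1}^{12} A_i] ≤ Σ_i P[A_i] ≤ 12·p = 12·(5/63) = 20/21.
Numerically: 20/21 ≈ 0.952381.
Is 20/21 < 1? YES.
Since P[∪ A_i] ≤ 20/21 < 1, the complement has P[∩ A_i^c] ≥ 1 − 20/21 = 1/21 > 0, so some outcome avoids every A_i.

12·p = 20/21 ≈ 0.952381; existence CERTIFIED by the union bound.


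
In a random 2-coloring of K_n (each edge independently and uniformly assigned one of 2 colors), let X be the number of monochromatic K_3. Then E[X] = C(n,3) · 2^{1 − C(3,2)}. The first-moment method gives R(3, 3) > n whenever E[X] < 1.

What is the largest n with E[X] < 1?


We need C(n, 3) · 2^{1 − 3} < 1, i.e. C(n, 3) < 2^{3 − 1} = 4.
Check values of n near the boundary:
  n = 3: C(3, 3) = 1; 1 < 4? YES
  n = 4: C(4, 3) = 4; 4 < 4? NO
  n = 5: C(5, 3) = 10; 10 < 4? NO
  n = 6: C(6, 3) = 20; 20 < 4? NO
The largest n with C(n, 3) < 4 is n = 3 (where E[X] = 1/4 ≈ 0.2500). Hence R(3, 3) > 3, i.e. R(3, 3) ≥ 4.

Largest n = 3; hence R(3, 3) > 3.


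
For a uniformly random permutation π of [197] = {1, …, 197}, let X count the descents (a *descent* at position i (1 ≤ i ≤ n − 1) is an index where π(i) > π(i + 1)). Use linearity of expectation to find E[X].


Write X = Σ X_I over i = 1, …, 196, with X_I the indicator of one descent.
There are 196 indicators.
For each fixed i, the pair (π(i), π(i+1)) is a uniformly random ordered pair of distinct values from {1, …, 197}; by symmetry P[π(i) > π(i+1)] = 1/2.
By linearity: E[X] = 196 · (1/2) = (197 − 1) · (1/2) = 98 ≈ 98.0000.

E[X] = 98 = 98.0000.


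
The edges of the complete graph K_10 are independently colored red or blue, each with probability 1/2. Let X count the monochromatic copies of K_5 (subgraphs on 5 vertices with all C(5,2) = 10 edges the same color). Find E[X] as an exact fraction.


Let X = Σ_S X_S over the C(10, 5) = 252 subsets S of size 5, where X_S = 1 if the K_5 on S is monochromatic.
For a fixed S, the K_5 on S has C(5, 2) = 10 edges. P[all 10 edges red] = (1/2)^10, and likewise for blue, so P[monochromatic] = 2·(1/2)^10 = 2^{1 − 10} = 1/512.
Summing: E[X] = C(10, 5) · 2^{1 − 10} = 252 · 1/512 = 63/128.
Numerically: E[X] ≈ 0.49219.

E[X] = C(10,5)·2^(1−C(5,2)) = 63/128 ≈ 0.49219.


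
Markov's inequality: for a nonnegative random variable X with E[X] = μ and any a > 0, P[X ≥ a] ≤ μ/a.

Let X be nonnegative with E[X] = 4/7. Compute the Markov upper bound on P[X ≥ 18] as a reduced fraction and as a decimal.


μ = E[X] = 4/7, a = 18.
Markov: P[X ≥ 18] ≤ μ/a = (4/7)/18 = 2/63.
Numerically: ≈ 0.0317.
(Since a = 18 > μ = 0.5714, the bound 2/63 is < 1 and informative.)

P[X ≥ 18] ≤ 2/63 ≈ 0.0317.


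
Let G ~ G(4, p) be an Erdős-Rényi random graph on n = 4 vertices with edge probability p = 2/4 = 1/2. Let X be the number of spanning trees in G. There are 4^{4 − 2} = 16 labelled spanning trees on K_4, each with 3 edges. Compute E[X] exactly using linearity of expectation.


K_4 has 4^{4 − 2} = 16 labelled spanning trees.
For each such spanning tree H, let X_H = 1 if all 3 edges of H are present in G. Then P[X_H = 1] = p^{3} = (1/2)^{3} = 1/8.
By linearity: E[X] = Σ_H E[X_H] = 16 · p^{3} = 16 · 1/8 = 2.
Numerically: E[X] ≈ 2.

E[X] = 16 · (1/2)^{3} = 2 ≈ 2.


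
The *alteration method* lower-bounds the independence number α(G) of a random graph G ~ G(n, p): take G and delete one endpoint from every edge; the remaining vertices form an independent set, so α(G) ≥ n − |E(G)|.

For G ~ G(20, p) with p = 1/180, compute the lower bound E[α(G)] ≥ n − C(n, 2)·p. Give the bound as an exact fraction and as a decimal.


E[|E(G)|] = C(20, 2)·p = 190 · (1/180) = 19/18.
E[α(G)] ≥ n − E[|E(G)|] = 20 − 19/18 = 341/18.
Numerically: ≈ 18.94444.
(This is only a lower bound; the true E[α(G)] may be larger.)

E[α(G)] ≥ 341/18 ≈ 18.94444.


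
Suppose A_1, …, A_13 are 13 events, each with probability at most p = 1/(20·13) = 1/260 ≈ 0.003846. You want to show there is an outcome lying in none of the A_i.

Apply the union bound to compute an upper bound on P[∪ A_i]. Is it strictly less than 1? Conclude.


Union bound: P[∪_{i=1}^{13} A_i] ≤ Σ_i P[A_i] ≤ 13·p = 13·(1/260) = 1/20.
Numerically: 1/20 ≈ 0.050000.
Is 1/20 < 1? YES.
Since P[∪ A_i] ≤ 1/20 < 1, the complement has P[∩ A_i^c] ≥ 1 − 1/20 = 19/20 > 0, so some outcome avoids every A_i.

13·p = 1/20 ≈ 0.050000; existence CERTIFIED by the union bound.


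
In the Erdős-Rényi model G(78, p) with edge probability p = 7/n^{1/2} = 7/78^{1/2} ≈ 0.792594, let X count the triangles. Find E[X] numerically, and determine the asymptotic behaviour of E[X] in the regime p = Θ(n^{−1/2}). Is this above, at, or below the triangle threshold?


Number of potential triangles: C(78, 3) = 76076.
Each occurs with probability p³ ≈ (0.792594)³ ≈ 4.97911568e-01.
By linearity: E[X] = C(78, 3)·p³ ≈ 76076 · 4.97911568e-01 ≈ 37879.120415.
Since α = 1/2 < 1, p = c/n^{1/2} ≫ 1/n is above the triangle threshold p ~ 1/n. Asymptotically E[X] ~ (c³/6)·n^{3(1−α)} = (7³/6)·n^{1.5} → ∞; triangles are abundant w.h.p.

E[X] ≈ 37879.120415; in regime p = Θ(1/n^{1/2}) E[X] diverges (above the triangle threshold p ~ 1/n).


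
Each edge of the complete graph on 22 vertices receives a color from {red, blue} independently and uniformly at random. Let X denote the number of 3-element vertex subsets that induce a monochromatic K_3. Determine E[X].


Let X = Σ_S X_S over the C(22, 3) = 1540 subsets S of size 3, where X_S = 1 if the K_3 on S is monochromatic.
For a fixed S, the K_3 on S has C(3, 2) = 3 edges. P[all 3 edges red] = (1/2)^3, and likewise for blue, so P[monochromatic] = 2·(1/2)^3 = 2^{1 − 3} = 1/4.
Summing: E[X] = C(22, 3) · 2^{1 − 3} = 1540 · 1/4 = 385.
Numerically: E[X] ≈ 385.000.

E[X] = C(22,3)·2^(1−C(3,2)) = 385 ≈ 385.000.


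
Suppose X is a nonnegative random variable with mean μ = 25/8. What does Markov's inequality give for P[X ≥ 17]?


μ = E[X] = 25/8, a = 17.
Markov: P[X ≥ 17] ≤ μ/a = (25/8)/17 = 25/136.
Numerically: ≈ 0.18382.
(Since a = 17 > μ = 3.12500, the bound 25/136 is < 1 and informative.)

P[X ≥ 17] ≤ 25/136 ≈ 0.18382.


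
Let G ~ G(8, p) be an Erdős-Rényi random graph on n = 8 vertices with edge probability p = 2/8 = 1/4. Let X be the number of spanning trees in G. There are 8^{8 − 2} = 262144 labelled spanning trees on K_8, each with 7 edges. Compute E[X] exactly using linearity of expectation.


K_8 has 8^{8 − 2} = 262144 labelled spanning trees.
For each such spanning tree H, let X_H = 1 if all 7 edges of H are present in G. Then P[X_H = 1] = p^{7} = (1/4)^{7} = 1/16384.
By linearity of expectation: E[X] = Σ_H E[X_H] = 262144 · p^{7} = 262144 · 1/16384 = 16.
Numerically: E[X] ≈ 16.

E[X] = 262144 · (1/4)^{7} = 16 ≈ 16.


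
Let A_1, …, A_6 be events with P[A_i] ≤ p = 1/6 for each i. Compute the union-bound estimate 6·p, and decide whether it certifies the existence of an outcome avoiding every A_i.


Union bound: P[∪_{i=1}^{6} A_i] ≤ Σ_i P[A_i] ≤ 6·p = 6·(1/6) = 1.
Numerically: 1 ≈ 1.00000.
Is 1 < 1? NO.
Since the bound 1 is ≥ 1, the union bound is uninformative here; it does NOT by itself certify existence.

6·p = 1 ≈ 1.00000; existence NOT certified by the union bound.


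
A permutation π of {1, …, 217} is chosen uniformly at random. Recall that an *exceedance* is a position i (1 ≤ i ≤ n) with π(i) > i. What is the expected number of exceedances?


Write X = Σ_{i=1}^{217} X_i, where X_i = 1_{π(i) > i}.
For each fixed i, π(i) is uniform over {1, …, 217} (marginal of a uniform permutation), so P[π(i) > i] = (n − i)/n. Summing: Σ_{i=1}^{217} (n − i)/n = (0 + 1 + … + 216)/217 = 217(217 − 1)/(2·217) = (217 − 1)/2.
Hence E[X] = Σ_{i=1}^{217} (217 − i)/217 = 108 ≈ 108.0000.

E[X] = 108 = 108.0000.


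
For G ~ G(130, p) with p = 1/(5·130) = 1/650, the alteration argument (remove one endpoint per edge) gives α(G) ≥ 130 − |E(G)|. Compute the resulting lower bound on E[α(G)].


E[|E(G)|] = C(130, 2)·p = 8385 · (1/650) = 129/10.
E[α(G)] ≥ n − E[|E(G)|] = 130 − 129/10 = 1171/10.
Numerically: ≈ 117.100000.
(This is only a lower bound; the true E[α(G)] may be larger.)

E[α(G)] ≥ 1171/10 ≈ 117.100000.


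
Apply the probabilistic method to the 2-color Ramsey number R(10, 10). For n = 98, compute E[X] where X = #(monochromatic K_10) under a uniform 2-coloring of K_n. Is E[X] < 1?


E[X] = C(98, 10) · 2^{1 − 45} = 14005614014756 · 2^{−44} = 14005614014756/17592186044416.
As a reduced fraction: E[X] = 3501403503689/4398046511104 ≈ 0.7961270.
Is E[X] < 1? YES.
Since E[X] < 1, there exists a 2-coloring of K_{98} with no monochromatic K_10; hence R(10, 10) > 98.

E[X] = 3501403503689/4398046511104 ≈ 0.7961270; E[X] < 1, so R(10, 10) > 98.


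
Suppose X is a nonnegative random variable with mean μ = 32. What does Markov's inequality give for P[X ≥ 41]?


μ = E[X] = 32, a = 41.
Markov: P[X ≥ 41] ≤ μ/a = (32)/41 = 32/41.
Numerically: ≈ 0.78049.
(Since a = 41 > μ = 32.00000, the bound 32/41 is < 1 and informative.)

P[X ≥ 41] ≤ 32/41 ≈ 0.78049.


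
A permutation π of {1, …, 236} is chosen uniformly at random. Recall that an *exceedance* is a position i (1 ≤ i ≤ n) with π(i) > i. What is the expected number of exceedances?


Write X = Σ_{i=1}^{236} X_i, where X_i = 1_{π(i) > i}.
For each fixed i, π(i) is uniform over {1, …, 236} (marginal of a uniform permutation), so P[π(i) > i] = (n − i)/n. Summing: Σ_{i=1}^{236} (n − i)/n = (0 + 1 + … + 235)/236 = 236(236 − 1)/(2·236) = (236 − 1)/2.
Hence E[X] = Σ_{i=1}^{236} (236 − i)/236 = 235/2 ≈ 117.50000.

E[X] = 235/2 = 117.50000.


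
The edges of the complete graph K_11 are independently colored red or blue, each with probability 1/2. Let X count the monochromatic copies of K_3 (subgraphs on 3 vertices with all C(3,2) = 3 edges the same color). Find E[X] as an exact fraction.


Let X = Σ_S X_S over the C(11, 3) = 165 subsets S of size 3, where X_S = 1 if the K_3 on S is monochromatic.
For a fixed S, the K_3 on S has C(3, 2) = 3 edges. P[all 3 edges red] = (1/2)^3, and likewise for blue, so P[monochromatic] = 2·(1/2)^3 = 2^{1 − 3} = 1/4.
By linearity: E[X] = C(11, 3) · 2^{1 − 3} = 165 · 1/4 = 165/4.
Numerically: E[X] ≈ 41.250.

E[X] = C(11,3)·2^(1−C(3,2)) = 165/4 ≈ 41.250.


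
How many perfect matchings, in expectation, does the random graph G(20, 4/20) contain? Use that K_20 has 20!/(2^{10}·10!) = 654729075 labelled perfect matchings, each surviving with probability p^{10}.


K_20 has 20!/(2^{10}·10!) = 654729075 labelled perfect matchings.
For each such perfect matching H, let X_H = 1 if all 10 edges of H are present in G. Then P[X_H = 1] = p^{10} = (1/5)^{10} = 1/9765625.
By linearity of expectation: E[X] = Σ_H E[X_H] = 654729075 · p^{10} = 654729075 · 1/9765625 = 26189163/390625.
Numerically: E[X] ≈ 67.0443.

E[X] = 654729075 · (1/5)^{10} = 26189163/390625 ≈ 67.0443.


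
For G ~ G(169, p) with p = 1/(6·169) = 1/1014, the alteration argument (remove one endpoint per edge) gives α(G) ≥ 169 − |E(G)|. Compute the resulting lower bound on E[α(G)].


E[|E(G)|] = C(169, 2)·p = 14196 · (1/1014) = 14.
E[α(G)] ≥ n − E[|E(G)|] = 169 − 14 = 155.
Numerically: ≈ 155.0000.
(This is only a lower bound; the true E[α(G)] may be larger.)

E[α(G)] ≥ 155 ≈ 155.0000.


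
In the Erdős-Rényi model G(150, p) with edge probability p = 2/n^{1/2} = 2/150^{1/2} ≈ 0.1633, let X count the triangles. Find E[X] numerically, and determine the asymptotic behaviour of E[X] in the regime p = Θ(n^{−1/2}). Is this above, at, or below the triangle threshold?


Number of potential triangles: C(150, 3) = 551300.
Each occurs with probability p³ ≈ (0.1633)³ ≈ 4.354648e-03.
By linearity: E[X] = C(150, 3)·p³ ≈ 551300 · 4.354648e-03 ≈ 2400.7177.
Since α = 1/2 < 1, p = c/n^{1/2} ≫ 1/n is above the triangle threshold p ~ 1/n. Asymptotically E[X] ~ (c³/6)·n^{3(1−α)} = (2³/6)·n^{1.5} → ∞; triangles are abundant w.h.p.

E[X] ≈ 2400.7177; in regime p = Θ(1/n^{1/2}) E[X] diverges (above the triangle threshold p ~ 1/n).


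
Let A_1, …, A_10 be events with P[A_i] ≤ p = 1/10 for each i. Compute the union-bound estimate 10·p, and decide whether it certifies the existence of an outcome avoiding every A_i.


Union bound: P[∪_{i=1}^{10} A_i] ≤ Σ_i P[A_i] ≤ 10·p = 10·(1/10) = 1.
Numerically: 1 ≈ 1.000000.
Is 1 < 1? NO.
Since the bound 1 is ≥ 1, the union bound is uninformative here; it does NOT by itself certify existence.

10·p = 1 ≈ 1.000000; existence NOT certified by the union bound.


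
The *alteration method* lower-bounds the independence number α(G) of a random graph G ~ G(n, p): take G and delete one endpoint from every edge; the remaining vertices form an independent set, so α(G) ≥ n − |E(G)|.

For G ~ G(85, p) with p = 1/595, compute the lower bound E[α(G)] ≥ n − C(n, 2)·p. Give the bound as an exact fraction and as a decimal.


E[|E(G)|] = C(85, 2)·p = 3570 · (1/595) = 6.
E[α(G)] ≥ n − E[|E(G)|] = 85 − 6 = 79.
Numerically: ≈ 79.0000.
(This is only a lower bound; the true E[α(G)] may be larger.)

E[α(G)] ≥ 79 ≈ 79.0000.


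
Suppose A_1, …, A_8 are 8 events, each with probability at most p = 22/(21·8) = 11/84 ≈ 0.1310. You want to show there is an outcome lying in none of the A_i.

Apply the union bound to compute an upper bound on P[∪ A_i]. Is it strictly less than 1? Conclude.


Union bound: P[∪_{i=1}^{8} A_i] ≤ Σ_i P[A_i] ≤ 8·p = 8·(11/84) = 22/21.
Numerically: 22/21 ≈ 1.0476.
Is 22/21 < 1? NO.
Since the bound 22/21 is ≥ 1, the union bound is uninformative here; it does NOT by itself certify existence.

8·p = 22/21 ≈ 1.0476; existence NOT certified by the union bound.


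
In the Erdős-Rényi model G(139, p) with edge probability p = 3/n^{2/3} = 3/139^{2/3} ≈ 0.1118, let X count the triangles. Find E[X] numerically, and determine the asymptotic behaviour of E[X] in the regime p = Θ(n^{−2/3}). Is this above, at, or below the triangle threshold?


Number of potential triangles: C(139, 3) = 437989.
Each occurs with probability p³ ≈ (0.1118)³ ≈ 1.397443e-03.
By linearity: E[X] = C(139, 3)·p³ ≈ 437989 · 1.397443e-03 ≈ 612.0647.
Since α = 2/3 < 1, p = c/n^{2/3} ≫ 1/n is above the triangle threshold p ~ 1/n. Asymptotically E[X] ~ (c³/6)·n^{3(1−α)} = (3³/6)·n^{1} → ∞; triangles are abundant w.h.p.

E[X] ≈ 612.0647; in regime p = Θ(1/n^{2/3}) E[X] diverges (above the triangle threshold p ~ 1/n).


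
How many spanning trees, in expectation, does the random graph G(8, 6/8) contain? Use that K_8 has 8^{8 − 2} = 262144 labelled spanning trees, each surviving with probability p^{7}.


K_8 has 8^{8 − 2} = 262144 labelled spanning trees.
For each such spanning tree H, let X_H = 1 if all 7 edges of H are present in G. Then P[X_H = 1] = p^{7} = (3/4)^{7} = 2187/16384.
Summing the indicators: E[X] = Σ_H E[X_H] = 262144 · p^{7} = 262144 · 2187/16384 = 34992.
Numerically: E[X] ≈ 3.5e+04.

E[X] = 262144 · (3/4)^{7} = 34992 ≈ 3.5e+04.


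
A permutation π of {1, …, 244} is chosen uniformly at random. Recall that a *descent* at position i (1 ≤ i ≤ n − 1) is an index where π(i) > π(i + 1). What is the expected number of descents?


Write X = Σ X_I over i = 1, …, 243, with X_I the indicator of one descent.
There are 243 indicators.
For each fixed i, the pair (π(i), π(i+1)) is a uniformly random ordered pair of distinct values from {1, …, 244}; by symmetry P[π(i) > π(i+1)] = 1/2.
By linearity: E[X] = 243 · (1/2) = (244 − 1) · (1/2) = 243/2 ≈ 121.500000.

E[X] = 243/2 = 121.500000.


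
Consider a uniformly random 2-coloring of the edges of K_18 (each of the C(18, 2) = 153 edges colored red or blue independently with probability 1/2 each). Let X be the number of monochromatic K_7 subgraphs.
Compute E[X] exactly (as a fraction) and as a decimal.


Let X = Σ_S X_S over the C(18, 7) = 31824 subsets S of size 7, where X_S = 1 if the K_7 on S is monochromatic.
For a fixed S, the K_7 on S has C(7, 2) = 21 edges. P[all 21 edges red] = (1/2)^21, and likewise for blue, so P[monochromatic] = 2·(1/2)^21 = 2^{1 − 21} = 1/1048576.
Summing: E[X] = C(18, 7) · 2^{1 − 21} = 31824 · 1/1048576 = 1989/65536.
Numerically: E[X] ≈ 0.030350.

E[X] = C(18,7)·2^(1−C(7,2)) = 1989/65536 ≈ 0.030350.


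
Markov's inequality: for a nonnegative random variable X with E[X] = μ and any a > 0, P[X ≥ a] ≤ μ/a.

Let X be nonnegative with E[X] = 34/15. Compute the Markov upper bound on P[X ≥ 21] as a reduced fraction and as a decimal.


μ = E[X] = 34/15, a = 21.
Markov: P[X ≥ 21] ≤ μ/a = (34/15)/21 = 34/315.
Numerically: ≈ 0.108.
(Since a = 21 > μ = 2.267, the bound 34/315 is < 1 and informative.)

P[X ≥ 21] ≤ 34/315 ≈ 0.108.


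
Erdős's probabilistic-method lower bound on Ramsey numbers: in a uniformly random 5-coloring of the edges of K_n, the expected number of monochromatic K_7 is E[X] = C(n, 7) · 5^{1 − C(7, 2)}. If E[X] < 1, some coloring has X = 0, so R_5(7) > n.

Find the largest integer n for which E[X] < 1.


We need C(n, 7) · 5^{1 − 21} < 1, i.e. C(n, 7) < 5^{21 − 1} = 95367431640625.
Check values of n near the boundary:
  n = 334: C(334, 7) = 86359460961576; 86359460961576 < 95367431640625? YES
  n = 335: C(335, 7) = 88202498238195; 88202498238195 < 95367431640625? YES
  n = 336: C(336, 7) = 90079147136880; 90079147136880 < 95367431640625? YES
  n = 337: C(337, 7) = 91989916924632; 91989916924632 < 95367431640625? YES
  n = 338: C(338, 7) = 93935323022736; 93935323022736 < 95367431640625? YES
  n = 339: C(339, 7) = 95915887062372; 95915887062372 < 95367431640625? NO
  n = 340: C(340, 7) = 97932136940560; 97932136940560 < 95367431640625? NO
The largest n with C(n, 7) < 95367431640625 is n = 338 (where E[X] = 93935323022736/95367431640625 ≈ 0.9849833). Hence R_5(7) > 338, i.e. R_5(7) ≥ 339.

Largest n = 338; hence R_5(7) > 338.


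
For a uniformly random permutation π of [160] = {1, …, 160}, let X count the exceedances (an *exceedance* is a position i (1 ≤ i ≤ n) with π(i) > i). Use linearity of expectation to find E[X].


Write X = Σ_{i=1}^{160} X_i, where X_i = 1_{π(i) > i}.
For each fixed i, π(i) is uniform over {1, …, 160} (marginal of a uniform permutation), so P[π(i) > i] = (n − i)/n. Summing: Σ_{i=1}^{160} (n − i)/n = (0 + 1 + … + 159)/160 = 160(160 − 1)/(2·160) = (160 − 1)/2.
Hence E[X] = Σ_{i=1}^{160} (160 − i)/160 = 159/2 ≈ 79.50000.

E[X] = 159/2 = 79.50000.


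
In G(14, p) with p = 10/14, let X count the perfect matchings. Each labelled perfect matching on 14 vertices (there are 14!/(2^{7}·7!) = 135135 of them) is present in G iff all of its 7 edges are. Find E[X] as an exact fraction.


K_14 has 14!/(2^{7}·7!) = 135135 labelled perfect matchings.
For each such perfect matching H, let X_H = 1 if all 7 edges of H are present in G. Then P[X_H = 1] = p^{7} = (5/7)^{7} = 78125/823543.
By linearity of expectation: E[X] = Σ_H E[X_H] = 135135 · p^{7} = 135135 · 78125/823543 = 1508203125/117649.
Numerically: E[X] ≈ 12820.

E[X] = 135135 · (5/7)^{7} = 1508203125/117649 ≈ 12820.


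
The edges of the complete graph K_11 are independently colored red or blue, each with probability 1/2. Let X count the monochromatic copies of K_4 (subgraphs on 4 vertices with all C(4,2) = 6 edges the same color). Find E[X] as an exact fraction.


Let X = Σ_S X_S over the C(11, 4) = 330 subsets S of size 4, where X_S = 1 if the K_4 on S is monochromatic.
For a fixed S, the K_4 on S has C(4, 2) = 6 edges. P[all 6 edges red] = (1/2)^6, and likewise for blue, so P[monochromatic] = 2·(1/2)^6 = 2^{1 − 6} = 1/32.
By linearity: E[X] = C(11, 4) · 2^{1 − 6} = 330 · 1/32 = 165/16.
Numerically: E[X] ≈ 10.31250.

E[X] = C(11,4)·2^(1−C(4,2)) = 165/16 ≈ 10.31250.


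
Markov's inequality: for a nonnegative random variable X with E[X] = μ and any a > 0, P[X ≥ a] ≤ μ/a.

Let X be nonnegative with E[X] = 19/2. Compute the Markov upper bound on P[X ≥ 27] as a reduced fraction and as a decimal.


μ = E[X] = 19/2, a = 27.
Markov: P[X ≥ 27] ≤ μ/a = (19/2)/27 = 19/54.
Numerically: ≈ 0.35185.
(Since a = 27 > μ = 9.50000, the bound 19/54 is < 1 and informative.)

P[X ≥ 27] ≤ 19/54 ≈ 0.35185.


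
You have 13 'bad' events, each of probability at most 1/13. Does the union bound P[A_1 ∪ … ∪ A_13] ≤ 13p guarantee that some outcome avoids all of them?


Union bound: P[∪_{i=1}^{13} A_i] ≤ Σ_i P[A_i] ≤ 13·p = 13·(1/13) = 1.
Numerically: 1 ≈ 1.0000.
Is 1 < 1? NO.
Since the bound 1 is ≥ 1, the union bound is uninformative here; it does NOT by itself certify existence.

13·p = 1 ≈ 1.0000; existence NOT certified by the union bound.


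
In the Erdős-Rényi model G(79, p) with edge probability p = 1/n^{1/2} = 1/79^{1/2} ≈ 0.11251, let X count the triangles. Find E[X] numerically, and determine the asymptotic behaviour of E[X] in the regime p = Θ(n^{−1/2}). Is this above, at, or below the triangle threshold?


Number of potential triangles: C(79, 3) = 79079.
Each occurs with probability p³ ≈ (0.11251)³ ≈ 1.4241619e-03.
By linearity: E[X] = C(79, 3)·p³ ≈ 79079 · 1.4241619e-03 ≈ 112.62130.
Since α = 1/2 < 1, p = c/n^{1/2} ≫ 1/n is above the triangle threshold p ~ 1/n. Asymptotically E[X] ~ (c³/6)·n^{3(1−α)} = (1³/6)·n^{1.5} → ∞; triangles are abundant w.h.p.

E[X] ≈ 112.62130; in regime p = Θ(1/n^{1/2}) E[X] diverges (above the triangle threshold p ~ 1/n).


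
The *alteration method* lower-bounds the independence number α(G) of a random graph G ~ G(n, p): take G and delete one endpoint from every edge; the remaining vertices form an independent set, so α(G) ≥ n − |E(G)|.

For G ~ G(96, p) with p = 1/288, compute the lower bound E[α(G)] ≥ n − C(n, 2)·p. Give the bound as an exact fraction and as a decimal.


E[|E(G)|] = C(96, 2)·p = 4560 · (1/288) = 95/6.
E[α(G)] ≥ n − E[|E(G)|] = 96 − 95/6 = 481/6.
Numerically: ≈ 80.167.
(This is only a lower bound; the true E[α(G)] may be larger.)

E[α(G)] ≥ 481/6 ≈ 80.167.


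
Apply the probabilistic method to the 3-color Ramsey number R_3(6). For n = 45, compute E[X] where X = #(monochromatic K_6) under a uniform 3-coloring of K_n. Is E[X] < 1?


E[X] = C(45, 6) · 3^{1 − 15} = 8145060 · 3^{−14} = 8145060/4782969.
As a reduced fraction: E[X] = 2715020/1594323 ≈ 1.7029.
Is E[X] < 1? NO.
Since E[X] ≥ 1, the first-moment bound is inconclusive at n = 45; it does NOT by itself certify R_3(6) > 45.

E[X] = 2715020/1594323 ≈ 1.7029; E[X] ≥ 1; first-moment method inconclusive here.


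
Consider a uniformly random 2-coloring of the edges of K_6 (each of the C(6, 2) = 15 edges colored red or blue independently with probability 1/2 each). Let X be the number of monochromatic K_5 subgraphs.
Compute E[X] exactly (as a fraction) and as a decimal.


Let X = Σ_S X_S over the C(6, 5) = 6 subsets S of size 5, where X_S = 1 if the K_5 on S is monochromatic.
For a fixed S, the K_5 on S has C(5, 2) = 10 edges. P[all 10 edges red] = (1/2)^10, and likewise for blue, so P[monochromatic] = 2·(1/2)^10 = 2^{1 − 10} = 1/512.
Summing: E[X] = C(6, 5) · 2^{1 − 10} = 6 · 1/512 = 3/256.
Numerically: E[X] ≈ 0.01172.

E[X] = C(6,5)·2^(1−C(5,2)) = 3/256 ≈ 0.01172.


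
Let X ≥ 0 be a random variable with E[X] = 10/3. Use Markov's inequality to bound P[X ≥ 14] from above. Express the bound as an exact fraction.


μ = E[X] = 10/3, a = 14.
Markov: P[X ≥ 14] ≤ μ/a = (10/3)/14 = 5/21.
Numerically: ≈ 0.238.
(Since a = 14 > μ = 3.333, the bound 5/21 is < 1 and informative.)

P[X ≥ 14] ≤ 5/21 ≈ 0.238.


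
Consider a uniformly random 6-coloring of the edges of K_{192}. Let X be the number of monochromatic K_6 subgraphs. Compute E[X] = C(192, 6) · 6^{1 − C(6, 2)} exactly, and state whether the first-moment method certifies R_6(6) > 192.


E[X] = C(192, 6) · 6^{1 − 15} = 64300886496 · 6^{−14} = 64300886496/78364164096.
As a reduced fraction: E[X] = 223266967/272097792 ≈ 0.821.
Is E[X] < 1? YES.
Since E[X] < 1, there exists a 6-coloring of K_{192} with no monochromatic K_6; hence R_6(6) > 192.

E[X] = 223266967/272097792 ≈ 0.821; E[X] < 1, so R_6(6) > 192.


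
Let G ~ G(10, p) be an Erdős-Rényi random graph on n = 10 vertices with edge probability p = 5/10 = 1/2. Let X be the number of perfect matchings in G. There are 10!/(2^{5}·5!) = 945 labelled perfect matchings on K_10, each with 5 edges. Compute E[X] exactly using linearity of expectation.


K_10 has 10!/(2^{5}·5!) = 945 labelled perfect matchings.
For each such perfect matching H, let X_H = 1 if all 5 edges of H are present in G. Then P[X_H = 1] = p^{5} = (1/2)^{5} = 1/32.
Summing the indicators: E[X] = Σ_H E[X_H] = 945 · p^{5} = 945 · 1/32 = 945/32.
Numerically: E[X] ≈ 29.53.

E[X] = 945 · (1/2)^{5} = 945/32 ≈ 29.53.


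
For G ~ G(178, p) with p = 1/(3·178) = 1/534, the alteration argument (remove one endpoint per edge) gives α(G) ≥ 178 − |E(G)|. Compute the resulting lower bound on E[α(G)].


E[|E(G)|] = C(178, 2)·p = 15753 · (1/534) = 59/2.
E[α(G)] ≥ n − E[|E(G)|] = 178 − 59/2 = 297/2.
Numerically: ≈ 148.5000.
(This is only a lower bound; the true E[α(G)] may be larger.)

E[α(G)] ≥ 297/2 ≈ 148.5000.


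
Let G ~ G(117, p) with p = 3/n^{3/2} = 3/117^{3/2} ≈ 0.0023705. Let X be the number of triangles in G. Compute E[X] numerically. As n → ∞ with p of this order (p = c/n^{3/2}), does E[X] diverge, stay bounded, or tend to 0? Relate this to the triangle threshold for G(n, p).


Number of potential triangles: C(117, 3) = 260130.
Each occurs with probability p³ ≈ (0.0023705)³ ≈ 1.3320710e-08.
By linearity: E[X] = C(117, 3)·p³ ≈ 260130 · 1.3320710e-08 ≈ 0.00347.
Since α = 3/2 > 1, p = c/n^{3/2} = o(1/n) is below the triangle threshold p ~ 1/n. Asymptotically E[X] ~ (c³/6)·n^{3(1−α)} = (3³/6)·n^{-1.5} → 0, so by Markov's inequality G has no triangles w.h.p.

E[X] ≈ 0.00347; in regime p = Θ(1/n^{3/2}) E[X] tends to 0 (below the triangle threshold p ~ 1/n).


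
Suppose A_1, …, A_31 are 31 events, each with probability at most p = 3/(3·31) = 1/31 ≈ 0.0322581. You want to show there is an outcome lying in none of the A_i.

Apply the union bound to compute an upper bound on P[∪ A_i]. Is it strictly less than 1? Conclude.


Union bound: P[∪_{i=1}^{31} A_i] ≤ Σ_i P[A_i] ≤ 31·p = 31·(1/31) = 1.
Numerically: 1 ≈ 1.0000000.
Is 1 < 1? NO.
Since the bound 1 is ≥ 1, the union bound is uninformative here; it does NOT by itself certify existence.

31·p = 1 ≈ 1.0000000; existence NOT certified by the union bound.


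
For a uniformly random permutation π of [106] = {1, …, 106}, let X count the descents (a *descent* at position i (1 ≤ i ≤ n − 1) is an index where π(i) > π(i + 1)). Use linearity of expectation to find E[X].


Write X = Σ X_I over i = 1, …, 105, with X_I the indicator of one descent.
There are 105 indicators.
For each fixed i, the pair (π(i), π(i+1)) is a uniformly random ordered pair of distinct values from {1, …, 106}; by symmetry P[π(i) > π(i+1)] = 1/2.
By linearity: E[X] = 105 · (1/2) = (106 − 1) · (1/2) = 105/2 ≈ 52.50000.

E[X] = 105/2 = 52.50000.


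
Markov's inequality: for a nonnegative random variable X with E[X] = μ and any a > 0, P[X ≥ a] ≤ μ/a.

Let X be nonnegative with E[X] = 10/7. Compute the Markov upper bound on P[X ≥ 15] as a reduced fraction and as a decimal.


μ = E[X] = 10/7, a = 15.
Markov: P[X ≥ 15] ≤ μ/a = (10/7)/15 = 2/21.
Numerically: ≈ 0.095.
(Since a = 15 > μ = 1.429, the bound 2/21 is < 1 and informative.)

P[X ≥ 15] ≤ 2/21 ≈ 0.095.


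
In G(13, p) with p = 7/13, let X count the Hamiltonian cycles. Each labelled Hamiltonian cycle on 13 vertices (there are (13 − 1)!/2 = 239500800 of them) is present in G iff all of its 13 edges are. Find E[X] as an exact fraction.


K_13 has (13 − 1)!/2 = 239500800 labelled Hamiltonian cycles.
For each such Hamiltonian cycle H, let X_H = 1 if all 13 edges of H are present in G. Then P[X_H = 1] = p^{13} = (7/13)^{13} = 96889010407/302875106592253.
By linearity: E[X] = Σ_H E[X_H] = 239500800 · p^{13} = 239500800 · 96889010407/302875106592253 = 23204995503684825600/302875106592253.
Numerically: E[X] ≈ 76616.

E[X] = 239500800 · (7/13)^{13} = 23204995503684825600/302875106592253 ≈ 76616.


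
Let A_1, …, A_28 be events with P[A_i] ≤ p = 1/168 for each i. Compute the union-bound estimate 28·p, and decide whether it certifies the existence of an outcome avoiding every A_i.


Union bound: P[∪_{i=1}^{28} A_i] ≤ Σ_i P[A_i] ≤ 28·p = 28·(1/168) = 1/6.
Numerically: 1/6 ≈ 0.16667.
Is 1/6 < 1? YES.
Since P[∪ A_i] ≤ 1/6 < 1, the complement has P[∩ A_i^c] ≥ 1 − 1/6 = 5/6 > 0, so some outcome avoids every A_i.

28·p = 1/6 ≈ 0.16667; existence CERTIFIED by the union bound.


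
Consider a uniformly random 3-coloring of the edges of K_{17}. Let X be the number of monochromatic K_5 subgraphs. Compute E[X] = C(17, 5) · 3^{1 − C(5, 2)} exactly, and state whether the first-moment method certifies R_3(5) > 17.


E[X] = C(17, 5) · 3^{1 − 10} = 6188 · 3^{−9} = 6188/19683.
As a reduced fraction: E[X] = 6188/19683 ≈ 0.3144.
Is E[X] < 1? YES.
Since E[X] < 1, there exists a 3-coloring of K_{17} with no monochromatic K_5; hence R_3(5) > 17.

E[X] = 6188/19683 ≈ 0.3144; E[X] < 1, so R_3(5) > 17.


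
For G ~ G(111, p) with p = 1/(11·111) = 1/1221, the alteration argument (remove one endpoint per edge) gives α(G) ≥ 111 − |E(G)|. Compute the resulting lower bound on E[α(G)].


E[|E(G)|] = C(111, 2)·p = 6105 · (1/1221) = 5.
E[α(G)] ≥ n − E[|E(G)|] = 111 − 5 = 106.
Numerically: ≈ 106.000000.
(This is only a lower bound; the true E[α(G)] may be larger.)

E[α(G)] ≥ 106 ≈ 106.000000.


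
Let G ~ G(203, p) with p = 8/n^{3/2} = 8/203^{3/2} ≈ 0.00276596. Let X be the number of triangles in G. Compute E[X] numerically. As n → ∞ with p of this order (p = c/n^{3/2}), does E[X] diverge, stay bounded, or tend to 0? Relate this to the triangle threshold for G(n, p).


Number of potential triangles: C(203, 3) = 1373701.
Each occurs with probability p³ ≈ (0.00276596)³ ≈ 2.11610781e-08.
By linearity: E[X] = C(203, 3)·p³ ≈ 1373701 · 2.11610781e-08 ≈ 0.029069.
Since α = 3/2 > 1, p = c/n^{3/2} = o(1/n) is below the triangle threshold p ~ 1/n. Asymptotically E[X] ~ (c³/6)·n^{3(1−α)} = (8³/6)·n^{-1.5} → 0, so by Markov's inequality G has no triangles w.h.p.

E[X] ≈ 0.029069; in regime p = Θ(1/n^{3/2}) E[X] tends to 0 (below the triangle threshold p ~ 1/n).


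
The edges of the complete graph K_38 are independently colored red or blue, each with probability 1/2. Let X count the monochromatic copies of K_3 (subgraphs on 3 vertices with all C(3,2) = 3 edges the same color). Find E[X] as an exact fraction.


Let X = Σ_S X_S over the C(38, 3) = 8436 subsets S of size 3, where X_S = 1 if the K_3 on S is monochromatic.
For a fixed S, the K_3 on S has C(3, 2) = 3 edges. P[all 3 edges red] = (1/2)^3, and likewise for blue, so P[monochromatic] = 2·(1/2)^3 = 2^{1 − 3} = 1/4.
By linearity: E[X] = C(38, 3) · 2^{1 − 3} = 8436 · 1/4 = 2109.
Numerically: E[X] ≈ 2109.0000.

E[X] = C(38,3)·2^(1−C(3,2)) = 2109 ≈ 2109.0000.


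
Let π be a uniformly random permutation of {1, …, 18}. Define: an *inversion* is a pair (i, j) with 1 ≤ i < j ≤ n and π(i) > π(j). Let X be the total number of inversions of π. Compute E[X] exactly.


Write X = Σ X_I over the C(18, 2) = 153 pairs i < j, with X_I the indicator of one inversion.
There are 153 indicators.
For each fixed pair i < j, the values π(i) and π(j) are two distinct elements of {1, …, 18} in uniformly random order; by symmetry P[π(i) > π(j)] = 1/2.
By linearity: E[X] = 153 · (1/2) = C(18, 2) · (1/2) = 153/2 = 153/2 ≈ 76.5000.

E[X] = 153/2 = 76.5000.
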